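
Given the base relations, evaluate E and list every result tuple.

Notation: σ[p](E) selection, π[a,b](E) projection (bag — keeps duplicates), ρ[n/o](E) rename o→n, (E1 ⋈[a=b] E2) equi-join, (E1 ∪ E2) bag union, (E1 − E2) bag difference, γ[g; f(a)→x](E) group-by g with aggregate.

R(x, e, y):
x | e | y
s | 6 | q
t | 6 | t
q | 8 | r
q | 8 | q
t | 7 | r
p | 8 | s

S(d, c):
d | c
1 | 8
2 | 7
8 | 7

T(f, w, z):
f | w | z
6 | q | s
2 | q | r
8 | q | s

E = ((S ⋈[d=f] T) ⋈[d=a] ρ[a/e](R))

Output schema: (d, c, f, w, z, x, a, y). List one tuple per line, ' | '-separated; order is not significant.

Per-node cardinality:
  S → 3
  T → 3
  (S ⋈[d=f] T) → 2
  R → 6
  ρ[a/e](R) → 6
  ((S ⋈[d=f] T) ⋈[d=a] ρ[a/e](R)) → 3

== RESULT ==
d | c | f | w | z | x | a | y
8 | 7 | 8 | q | s | p | 8 | s
8 | 7 | 8 | q | s | q | 8 | q
8 | 7 | 8 | q | s | q | 8 | r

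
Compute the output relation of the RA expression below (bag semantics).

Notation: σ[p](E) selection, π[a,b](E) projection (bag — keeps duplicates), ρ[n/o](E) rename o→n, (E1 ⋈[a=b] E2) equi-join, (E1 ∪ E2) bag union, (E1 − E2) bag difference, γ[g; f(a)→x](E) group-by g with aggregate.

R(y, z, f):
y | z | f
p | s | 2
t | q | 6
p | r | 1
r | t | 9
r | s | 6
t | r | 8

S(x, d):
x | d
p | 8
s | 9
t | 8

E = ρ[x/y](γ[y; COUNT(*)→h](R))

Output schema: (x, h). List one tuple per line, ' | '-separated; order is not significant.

Per-node cardinality:
  R → 6
  γ[y; COUNT(*)→h](R) → 3
  ρ[x/y](γ[y; COUNT(*)→h](R)) → 3

== RESULT ==
x | h
p | 2
r | 2
t | 2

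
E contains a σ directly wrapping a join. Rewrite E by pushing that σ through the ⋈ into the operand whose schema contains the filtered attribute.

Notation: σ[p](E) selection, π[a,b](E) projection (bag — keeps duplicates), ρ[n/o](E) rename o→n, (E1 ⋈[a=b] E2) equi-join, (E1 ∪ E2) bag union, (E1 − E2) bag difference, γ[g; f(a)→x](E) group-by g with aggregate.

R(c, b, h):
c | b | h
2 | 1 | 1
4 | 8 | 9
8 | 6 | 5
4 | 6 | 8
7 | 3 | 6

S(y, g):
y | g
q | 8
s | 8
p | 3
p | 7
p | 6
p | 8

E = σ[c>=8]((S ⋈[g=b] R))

σ filters on c, owned by the right side.
E' = (S ⋈[g=b] σ[c>=8](R))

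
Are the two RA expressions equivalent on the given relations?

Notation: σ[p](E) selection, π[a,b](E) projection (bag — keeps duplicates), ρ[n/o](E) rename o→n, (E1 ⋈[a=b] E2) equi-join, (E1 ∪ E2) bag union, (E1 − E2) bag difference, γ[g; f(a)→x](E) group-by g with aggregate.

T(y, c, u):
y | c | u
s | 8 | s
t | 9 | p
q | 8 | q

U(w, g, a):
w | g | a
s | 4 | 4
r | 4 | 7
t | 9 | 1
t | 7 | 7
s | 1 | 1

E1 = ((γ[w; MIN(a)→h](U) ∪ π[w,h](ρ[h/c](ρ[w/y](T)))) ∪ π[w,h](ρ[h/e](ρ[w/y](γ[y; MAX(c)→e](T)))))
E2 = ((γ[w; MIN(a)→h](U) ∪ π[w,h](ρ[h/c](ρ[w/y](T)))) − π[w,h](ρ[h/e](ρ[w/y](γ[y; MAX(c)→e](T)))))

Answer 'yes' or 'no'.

E1 per-node cardinality:
  U → 5
  γ[w; MIN(a)→h](U) → 3
  T → 3
  ρ[w/y](T) → 3
  ρ[h/c](ρ[w/y](T)) → 3
  π[w,h](ρ[h/c](ρ[w/y](T))) → 3
  (γ[w; MIN(a)→h](U) ∪ π[w,h](ρ[h/c](ρ[w/y](T)))) → 6
  T → 3
  γ[y; MAX(c)→e](T) → 3
  ρ[w/y](γ[y; MAX(c)→e](T)) → 3
  ρ[h/e](ρ[w/y](γ[y; MAX(c)→e](T))) → 3
  π[w,h](ρ[h/e](ρ[w/y](γ[y; MAX(c)→e](T)))) → 3
  ((γ[w; MIN(a)→h](U) ∪ π[w,h](ρ[h/c](ρ[w/y](T)))) ∪ π[w,h](ρ[h/e](ρ[w/y](γ[y; MAX(c)→e](T))))) → 9
E2 per-node cardinality:
  U → 5
  γ[w; MIN(a)→h](U) → 3
  T → 3
  ρ[w/y](T) → 3
  ρ[h/c](ρ[w/y](T)) → 3
  π[w,h](ρ[h/c](ρ[w/y](T))) → 3
  (γ[w; MIN(a)→h](U) ∪ π[w,h](ρ[h/c](ρ[w/y](T)))) → 6
  T → 3
  γ[y; MAX(c)→e](T) → 3
  ρ[w/y](γ[y; MAX(c)→e](T)) → 3
  ρ[h/e](ρ[w/y](γ[y; MAX(c)→e](T))) → 3
  π[w,h](ρ[h/e](ρ[w/y](γ[y; MAX(c)→e](T)))) → 3
  ((γ[w; MIN(a)→h](U) ∪ π[w,h](ρ[h/c](ρ[w/y](T)))) − π[w,h](ρ[h/e](ρ[w/y](γ[y; MAX(c)→e](T))))) → 3

E1 result:
w | h
q | 8
q | 8
r | 7
s | 1
s | 8
s | 8
t | 1
t | 9
t | 9
E2 result:
w | h
r | 7
s | 1
t | 1
Witness: ('q', 8) appears 2× in E1 but 0× in E2.

no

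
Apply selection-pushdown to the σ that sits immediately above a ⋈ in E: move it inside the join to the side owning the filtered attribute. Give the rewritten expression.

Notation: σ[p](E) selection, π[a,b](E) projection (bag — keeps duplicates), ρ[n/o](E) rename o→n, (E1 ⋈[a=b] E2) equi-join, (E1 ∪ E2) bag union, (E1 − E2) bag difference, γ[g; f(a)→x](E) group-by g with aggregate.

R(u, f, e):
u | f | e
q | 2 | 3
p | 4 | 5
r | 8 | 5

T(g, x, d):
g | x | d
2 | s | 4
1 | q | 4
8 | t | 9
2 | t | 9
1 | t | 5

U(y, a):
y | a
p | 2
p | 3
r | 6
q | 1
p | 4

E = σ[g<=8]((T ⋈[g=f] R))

σ filters on g, owned by the left side.
E' = (σ[g<=8](T) ⋈[g=f] R)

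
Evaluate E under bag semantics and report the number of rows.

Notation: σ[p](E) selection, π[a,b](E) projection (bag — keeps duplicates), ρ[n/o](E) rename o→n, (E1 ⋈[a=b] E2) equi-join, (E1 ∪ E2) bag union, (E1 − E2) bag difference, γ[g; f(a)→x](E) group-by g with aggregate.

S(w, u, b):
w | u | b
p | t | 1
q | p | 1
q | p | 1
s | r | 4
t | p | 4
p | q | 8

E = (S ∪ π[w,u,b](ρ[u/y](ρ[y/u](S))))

Stepwise |·|:
  S → 6
  S → 6
  ρ[y/u](S) → 6
  ρ[u/y](ρ[y/u](S)) → 6
  π[w,u,b](ρ[u/y](ρ[y/u](S))) → 6
  (S ∪ π[w,u,b](ρ[u/y](ρ[y/u](S)))) → 12

|E| = 12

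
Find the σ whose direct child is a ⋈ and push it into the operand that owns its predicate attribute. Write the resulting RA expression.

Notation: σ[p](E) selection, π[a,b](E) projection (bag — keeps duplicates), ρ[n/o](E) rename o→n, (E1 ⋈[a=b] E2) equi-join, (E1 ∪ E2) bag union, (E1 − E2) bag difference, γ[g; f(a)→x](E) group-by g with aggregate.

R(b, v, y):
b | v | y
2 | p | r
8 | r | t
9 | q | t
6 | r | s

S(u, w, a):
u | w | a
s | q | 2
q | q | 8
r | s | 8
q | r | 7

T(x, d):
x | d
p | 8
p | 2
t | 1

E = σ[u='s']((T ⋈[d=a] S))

σ filters on u, owned by the right side.
E' = (T ⋈[d=a] σ[u='s'](S))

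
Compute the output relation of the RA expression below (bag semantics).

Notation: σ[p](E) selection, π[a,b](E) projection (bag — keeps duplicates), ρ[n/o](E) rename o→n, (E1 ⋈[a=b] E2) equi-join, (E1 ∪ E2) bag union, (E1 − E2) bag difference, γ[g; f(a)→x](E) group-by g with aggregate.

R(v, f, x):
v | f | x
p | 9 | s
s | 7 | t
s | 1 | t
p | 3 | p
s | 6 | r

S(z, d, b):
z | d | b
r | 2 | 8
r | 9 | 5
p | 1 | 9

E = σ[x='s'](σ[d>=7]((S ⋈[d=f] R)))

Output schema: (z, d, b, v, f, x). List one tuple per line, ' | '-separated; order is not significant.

Row counts bottom-up:
  S → 3
  R → 5
  (S ⋈[d=f] R) → 2
  σ[d>=7]((S ⋈[d=f] R)) → 1
  σ[x='s'](σ[d>=7]((S ⋈[d=f] R))) → 1

== RESULT ==
z | d | b | v | f | x
r | 9 | 5 | p | 9 | s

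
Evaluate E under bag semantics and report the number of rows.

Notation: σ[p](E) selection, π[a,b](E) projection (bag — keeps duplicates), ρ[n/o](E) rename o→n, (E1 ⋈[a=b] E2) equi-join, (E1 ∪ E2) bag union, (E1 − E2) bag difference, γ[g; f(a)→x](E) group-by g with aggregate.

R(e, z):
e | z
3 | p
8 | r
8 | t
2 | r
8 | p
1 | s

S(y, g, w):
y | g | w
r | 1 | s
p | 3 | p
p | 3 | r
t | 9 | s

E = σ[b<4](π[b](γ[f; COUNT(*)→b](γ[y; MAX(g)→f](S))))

Row counts bottom-up:
  S → 4
  γ[y; MAX(g)→f](S) → 3
  γ[f; COUNT(*)→b](γ[y; MAX(g)→f](S)) → 3
  π[b](γ[f; COUNT(*)→b](γ[y; MAX(g)→f](S))) → 3
  σ[b<4](π[b](γ[f; COUNT(*)→b](γ[y; MAX(g)→f](S)))) → 3

|E| = 3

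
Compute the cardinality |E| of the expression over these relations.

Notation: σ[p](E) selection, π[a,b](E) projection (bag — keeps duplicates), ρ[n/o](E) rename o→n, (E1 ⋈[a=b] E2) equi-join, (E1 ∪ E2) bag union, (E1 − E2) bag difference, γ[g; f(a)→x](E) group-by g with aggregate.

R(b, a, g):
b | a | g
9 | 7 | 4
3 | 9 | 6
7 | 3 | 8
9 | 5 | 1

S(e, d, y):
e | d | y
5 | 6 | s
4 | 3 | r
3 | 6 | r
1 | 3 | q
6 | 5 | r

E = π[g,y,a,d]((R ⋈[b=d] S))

Row counts bottom-up:
  R → 4
  S → 5
  (R ⋈[b=d] S) → 2
  π[g,y,a,d]((R ⋈[b=d] S)) → 2

|E| = 2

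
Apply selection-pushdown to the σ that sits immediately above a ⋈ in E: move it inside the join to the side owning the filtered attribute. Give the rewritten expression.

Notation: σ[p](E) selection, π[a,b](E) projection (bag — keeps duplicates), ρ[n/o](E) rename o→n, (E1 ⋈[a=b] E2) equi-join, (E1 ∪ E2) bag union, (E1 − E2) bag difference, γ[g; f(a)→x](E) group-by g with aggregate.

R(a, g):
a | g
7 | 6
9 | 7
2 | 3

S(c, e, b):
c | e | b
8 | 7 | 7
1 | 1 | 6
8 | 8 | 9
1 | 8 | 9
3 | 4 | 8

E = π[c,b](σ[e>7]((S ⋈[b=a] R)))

σ filters on e, owned by the left side.
E' = π[c,b]((σ[e>7](S) ⋈[b=a] R))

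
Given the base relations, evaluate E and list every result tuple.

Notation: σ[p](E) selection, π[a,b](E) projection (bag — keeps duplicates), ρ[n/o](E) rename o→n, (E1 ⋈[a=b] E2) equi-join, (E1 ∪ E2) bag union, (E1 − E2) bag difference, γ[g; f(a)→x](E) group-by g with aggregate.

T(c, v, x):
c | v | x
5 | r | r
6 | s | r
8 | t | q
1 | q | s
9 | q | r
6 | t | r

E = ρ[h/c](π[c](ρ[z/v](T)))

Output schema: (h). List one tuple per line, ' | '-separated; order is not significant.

Subexpression sizes:
  T → 6
  ρ[z/v](T) → 6
  π[c](ρ[z/v](T)) → 6
  ρ[h/c](π[c](ρ[z/v](T))) → 6

== RESULT ==
h
1
5
6
6
8
9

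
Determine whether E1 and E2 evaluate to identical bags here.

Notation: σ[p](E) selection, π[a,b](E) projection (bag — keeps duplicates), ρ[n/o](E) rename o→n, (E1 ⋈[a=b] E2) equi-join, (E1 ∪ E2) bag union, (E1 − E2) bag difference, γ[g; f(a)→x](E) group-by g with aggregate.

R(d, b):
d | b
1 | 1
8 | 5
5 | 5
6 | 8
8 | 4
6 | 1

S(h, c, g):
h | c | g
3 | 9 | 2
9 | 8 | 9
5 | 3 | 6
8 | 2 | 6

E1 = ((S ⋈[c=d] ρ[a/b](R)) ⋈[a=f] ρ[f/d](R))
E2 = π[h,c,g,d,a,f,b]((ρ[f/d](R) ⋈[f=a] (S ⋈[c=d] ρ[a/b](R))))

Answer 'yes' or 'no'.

E1 subexpression sizes:
  S → 4
  R → 6
  ρ[a/b](R) → 6
  (S ⋈[c=d] ρ[a/b](R)) → 2
  R → 6
  ρ[f/d](R) → 6
  ((S ⋈[c=d] ρ[a/b](R)) ⋈[a=f] ρ[f/d](R)) → 1
E2 subexpression sizes:
  R → 6
  ρ[f/d](R) → 6
  S → 4
  R → 6
  ρ[a/b](R) → 6
  (S ⋈[c=d] ρ[a/b](R)) → 2
  (ρ[f/d](R) ⋈[f=a] (S ⋈[c=d] ρ[a/b](R))) → 1
  π[h,c,g,d,a,f,b]((ρ[f/d](R) ⋈[f=a] (S ⋈[c=d] ρ[a/b](R)))) → 1

E1 and E2 produce the same multiset:
h | c | g | d | a | f | b
9 | 8 | 9 | 8 | 5 | 5 | 5

yes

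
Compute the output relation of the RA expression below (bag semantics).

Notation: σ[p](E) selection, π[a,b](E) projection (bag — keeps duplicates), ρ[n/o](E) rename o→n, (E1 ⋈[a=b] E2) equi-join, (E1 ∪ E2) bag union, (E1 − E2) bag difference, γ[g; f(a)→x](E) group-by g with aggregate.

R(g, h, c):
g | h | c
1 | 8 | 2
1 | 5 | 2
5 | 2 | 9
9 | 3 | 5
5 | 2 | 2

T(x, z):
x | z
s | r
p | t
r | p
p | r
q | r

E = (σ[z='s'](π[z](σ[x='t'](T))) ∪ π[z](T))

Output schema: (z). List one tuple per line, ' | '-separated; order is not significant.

Stepwise |·|:
  T → 5
  σ[x='t'](T) → 0
  π[z](σ[x='t'](T)) → 0
  σ[z='s'](π[z](σ[x='t'](T))) → 0
  T → 5
  π[z](T) → 5
  (σ[z='s'](π[z](σ[x='t'](T))) ∪ π[z](T)) → 5

== RESULT ==
z
p
r
r
r
t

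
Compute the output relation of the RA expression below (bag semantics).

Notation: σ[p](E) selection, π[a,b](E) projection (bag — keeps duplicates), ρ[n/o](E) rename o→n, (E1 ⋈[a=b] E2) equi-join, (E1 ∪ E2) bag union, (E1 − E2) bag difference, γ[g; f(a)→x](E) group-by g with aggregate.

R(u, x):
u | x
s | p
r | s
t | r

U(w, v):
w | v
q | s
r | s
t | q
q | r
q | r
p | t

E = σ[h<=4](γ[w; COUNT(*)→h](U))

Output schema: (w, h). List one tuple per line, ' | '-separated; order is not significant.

Per-node cardinality:
  U → 6
  γ[w; COUNT(*)→h](U) → 4
  σ[h<=4](γ[w; COUNT(*)→h](U)) → 4

== RESULT ==
w | h
p | 1
q | 3
r | 1
t | 1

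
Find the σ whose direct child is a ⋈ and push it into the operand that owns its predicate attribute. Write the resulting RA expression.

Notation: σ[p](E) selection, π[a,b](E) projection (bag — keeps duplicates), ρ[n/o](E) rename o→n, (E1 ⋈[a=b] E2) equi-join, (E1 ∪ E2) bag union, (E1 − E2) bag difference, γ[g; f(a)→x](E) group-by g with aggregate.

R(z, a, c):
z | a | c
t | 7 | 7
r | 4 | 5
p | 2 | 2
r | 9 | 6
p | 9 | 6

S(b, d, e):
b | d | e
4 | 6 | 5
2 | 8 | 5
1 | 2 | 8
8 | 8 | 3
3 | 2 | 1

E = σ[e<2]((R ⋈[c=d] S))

σ filters on e, owned by the right side.
E' = (R ⋈[c=d] σ[e<2](S))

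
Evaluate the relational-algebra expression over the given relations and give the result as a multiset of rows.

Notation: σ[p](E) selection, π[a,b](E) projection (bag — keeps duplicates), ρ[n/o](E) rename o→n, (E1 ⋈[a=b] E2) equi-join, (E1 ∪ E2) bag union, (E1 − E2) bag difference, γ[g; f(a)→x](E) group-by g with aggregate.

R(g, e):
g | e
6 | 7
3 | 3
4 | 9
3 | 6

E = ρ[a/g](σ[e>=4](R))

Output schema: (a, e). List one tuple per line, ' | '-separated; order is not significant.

Subexpression sizes:
  R → 4
  σ[e>=4](R) → 3
  ρ[a/g](σ[e>=4](R)) → 3

== RESULT ==
a | e
3 | 6
4 | 9
6 | 7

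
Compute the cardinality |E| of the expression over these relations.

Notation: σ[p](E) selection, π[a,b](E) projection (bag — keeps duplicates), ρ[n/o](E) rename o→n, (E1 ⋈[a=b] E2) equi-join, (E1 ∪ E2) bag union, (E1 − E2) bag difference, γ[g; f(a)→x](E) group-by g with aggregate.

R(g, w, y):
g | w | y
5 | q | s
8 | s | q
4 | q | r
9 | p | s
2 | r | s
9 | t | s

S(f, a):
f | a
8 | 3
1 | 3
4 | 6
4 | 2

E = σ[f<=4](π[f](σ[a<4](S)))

Row counts bottom-up:
  S → 4
  σ[a<4](S) → 3
  π[f](σ[a<4](S)) → 3
  σ[f<=4](π[f](σ[a<4](S))) → 2

|E| = 2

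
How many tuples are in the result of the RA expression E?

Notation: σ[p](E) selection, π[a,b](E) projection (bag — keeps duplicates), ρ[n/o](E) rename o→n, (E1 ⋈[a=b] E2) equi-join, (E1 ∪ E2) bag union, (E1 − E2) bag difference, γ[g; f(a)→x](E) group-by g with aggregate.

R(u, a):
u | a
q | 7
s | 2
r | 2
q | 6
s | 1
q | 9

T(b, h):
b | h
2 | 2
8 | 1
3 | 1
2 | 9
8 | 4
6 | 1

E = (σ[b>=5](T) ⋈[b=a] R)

Subexpression sizes:
  T → 6
  σ[b>=5](T) → 3
  R → 6
  (σ[b>=5](T) ⋈[b=a] R) → 1

|E| = 1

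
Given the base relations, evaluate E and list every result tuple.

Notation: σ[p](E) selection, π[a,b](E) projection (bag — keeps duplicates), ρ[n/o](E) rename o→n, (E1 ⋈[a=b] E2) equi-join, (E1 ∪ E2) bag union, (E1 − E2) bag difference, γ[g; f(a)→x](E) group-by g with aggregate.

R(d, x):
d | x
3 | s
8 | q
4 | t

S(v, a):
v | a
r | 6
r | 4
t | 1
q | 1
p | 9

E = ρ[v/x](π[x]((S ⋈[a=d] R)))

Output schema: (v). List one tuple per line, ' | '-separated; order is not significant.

Subexpression sizes:
  S → 5
  R → 3
  (S ⋈[a=d] R) → 1
  π[x]((S ⋈[a=d] R)) → 1
  ρ[v/x](π[x]((S ⋈[a=d] R))) → 1

== RESULT ==
v
t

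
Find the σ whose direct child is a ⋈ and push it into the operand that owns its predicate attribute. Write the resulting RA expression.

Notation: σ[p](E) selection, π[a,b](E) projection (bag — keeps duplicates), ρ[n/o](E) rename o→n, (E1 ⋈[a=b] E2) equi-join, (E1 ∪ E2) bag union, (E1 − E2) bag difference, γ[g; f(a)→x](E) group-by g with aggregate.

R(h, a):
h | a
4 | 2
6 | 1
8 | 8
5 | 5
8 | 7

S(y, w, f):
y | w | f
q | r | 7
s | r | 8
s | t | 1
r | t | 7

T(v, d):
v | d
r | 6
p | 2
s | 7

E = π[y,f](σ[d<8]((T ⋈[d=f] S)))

σ filters on d, owned by the left side.
E' = π[y,f]((σ[d<8](T) ⋈[d=f] S))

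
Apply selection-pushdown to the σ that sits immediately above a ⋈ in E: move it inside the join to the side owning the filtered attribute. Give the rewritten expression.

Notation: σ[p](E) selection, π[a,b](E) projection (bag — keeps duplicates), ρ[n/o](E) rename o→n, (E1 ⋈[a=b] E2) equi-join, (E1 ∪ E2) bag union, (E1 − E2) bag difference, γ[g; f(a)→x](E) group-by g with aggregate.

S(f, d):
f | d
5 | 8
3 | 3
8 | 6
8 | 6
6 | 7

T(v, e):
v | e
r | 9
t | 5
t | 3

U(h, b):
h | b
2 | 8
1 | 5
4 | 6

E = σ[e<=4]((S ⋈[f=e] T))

σ filters on e, owned by the right side.
E' = (S ⋈[f=e] σ[e<=4](T))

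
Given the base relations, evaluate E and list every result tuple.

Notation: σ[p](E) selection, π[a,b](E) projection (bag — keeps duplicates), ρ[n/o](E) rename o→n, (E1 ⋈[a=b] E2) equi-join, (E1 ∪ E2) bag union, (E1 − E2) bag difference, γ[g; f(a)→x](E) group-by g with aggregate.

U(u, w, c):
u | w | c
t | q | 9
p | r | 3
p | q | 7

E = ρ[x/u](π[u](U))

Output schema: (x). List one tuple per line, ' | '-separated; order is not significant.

Per-node cardinality:
  U → 3
  π[u](U) → 3
  ρ[x/u](π[u](U)) → 3

== RESULT ==
x
p
p
t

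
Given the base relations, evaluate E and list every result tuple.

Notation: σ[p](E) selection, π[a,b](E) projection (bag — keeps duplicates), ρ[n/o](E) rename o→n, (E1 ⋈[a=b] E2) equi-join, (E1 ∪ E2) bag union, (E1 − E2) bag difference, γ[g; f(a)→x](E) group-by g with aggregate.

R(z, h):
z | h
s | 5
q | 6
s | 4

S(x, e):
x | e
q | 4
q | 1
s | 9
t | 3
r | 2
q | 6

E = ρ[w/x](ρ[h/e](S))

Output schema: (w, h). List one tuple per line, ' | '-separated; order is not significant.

Row counts bottom-up:
  S → 6
  ρ[h/e](S) → 6
  ρ[w/x](ρ[h/e](S)) → 6

== RESULT ==
w | h
q | 1
q | 4
q | 6
r | 2
s | 9
t | 3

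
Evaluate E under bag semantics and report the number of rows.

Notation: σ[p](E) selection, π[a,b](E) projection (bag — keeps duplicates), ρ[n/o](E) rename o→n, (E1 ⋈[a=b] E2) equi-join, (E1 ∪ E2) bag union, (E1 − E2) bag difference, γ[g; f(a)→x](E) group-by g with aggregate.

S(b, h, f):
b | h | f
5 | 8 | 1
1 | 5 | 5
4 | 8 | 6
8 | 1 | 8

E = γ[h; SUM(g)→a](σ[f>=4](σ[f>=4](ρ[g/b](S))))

Per-node cardinality:
  S → 4
  ρ[g/b](S) → 4
  σ[f>=4](ρ[g/b](S)) → 3
  σ[f>=4](σ[f>=4](ρ[g/b](S))) → 3
  γ[h; SUM(g)→a](σ[f>=4](σ[f>=4](ρ[g/b](S)))) → 3

|E| = 3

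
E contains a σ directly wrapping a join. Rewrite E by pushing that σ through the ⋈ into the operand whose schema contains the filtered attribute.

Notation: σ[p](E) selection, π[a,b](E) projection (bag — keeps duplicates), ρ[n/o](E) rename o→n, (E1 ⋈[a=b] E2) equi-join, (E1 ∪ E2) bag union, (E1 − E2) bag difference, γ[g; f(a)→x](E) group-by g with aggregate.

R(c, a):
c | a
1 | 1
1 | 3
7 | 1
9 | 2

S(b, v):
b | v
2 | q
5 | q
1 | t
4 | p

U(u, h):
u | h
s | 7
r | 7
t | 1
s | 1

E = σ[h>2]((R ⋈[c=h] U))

σ filters on h, owned by the right side.
E' = (R ⋈[c=h] σ[h>2](U))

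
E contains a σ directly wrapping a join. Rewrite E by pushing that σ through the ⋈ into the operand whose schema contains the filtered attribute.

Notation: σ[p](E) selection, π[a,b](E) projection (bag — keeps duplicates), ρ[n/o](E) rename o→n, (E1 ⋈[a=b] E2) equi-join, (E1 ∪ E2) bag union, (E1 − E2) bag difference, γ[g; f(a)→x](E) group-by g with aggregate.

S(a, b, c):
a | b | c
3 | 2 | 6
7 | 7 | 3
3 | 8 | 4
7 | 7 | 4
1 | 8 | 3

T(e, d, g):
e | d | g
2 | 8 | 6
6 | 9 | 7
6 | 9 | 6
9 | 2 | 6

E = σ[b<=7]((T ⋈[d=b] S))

σ filters on b, owned by the right side.
E' = (T ⋈[d=b] σ[b<=7](S))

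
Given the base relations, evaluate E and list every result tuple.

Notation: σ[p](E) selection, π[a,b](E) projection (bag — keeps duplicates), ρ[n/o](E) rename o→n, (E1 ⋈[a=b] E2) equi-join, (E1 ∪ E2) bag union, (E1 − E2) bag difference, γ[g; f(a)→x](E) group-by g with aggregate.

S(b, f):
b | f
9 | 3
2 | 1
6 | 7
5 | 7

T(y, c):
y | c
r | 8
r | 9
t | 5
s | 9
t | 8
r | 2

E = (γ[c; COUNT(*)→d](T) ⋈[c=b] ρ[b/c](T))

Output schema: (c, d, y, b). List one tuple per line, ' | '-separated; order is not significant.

Row counts bottom-up:
  T → 6
  γ[c; COUNT(*)→d](T) → 4
  T → 6
  ρ[b/c](T) → 6
  (γ[c; COUNT(*)→d](T) ⋈[c=b] ρ[b/c](T)) → 6

== RESULT ==
c | d | y | b
2 | 1 | r | 2
5 | 1 | t | 5
8 | 2 | r | 8
8 | 2 | t | 8
9 | 2 | r | 9
9 | 2 | s | 9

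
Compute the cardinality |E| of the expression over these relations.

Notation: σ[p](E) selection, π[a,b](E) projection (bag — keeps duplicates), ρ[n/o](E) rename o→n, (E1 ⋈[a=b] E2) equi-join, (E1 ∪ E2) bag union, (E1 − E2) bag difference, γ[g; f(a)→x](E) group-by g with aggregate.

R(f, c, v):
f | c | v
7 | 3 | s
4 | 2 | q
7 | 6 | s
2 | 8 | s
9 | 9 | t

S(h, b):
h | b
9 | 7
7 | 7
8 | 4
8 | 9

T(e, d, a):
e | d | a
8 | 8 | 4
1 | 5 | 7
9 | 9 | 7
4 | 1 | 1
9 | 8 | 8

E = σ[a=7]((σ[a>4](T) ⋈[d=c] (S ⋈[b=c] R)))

Stepwise |·|:
  T → 5
  σ[a>4](T) → 3
  S → 4
  R → 5
  (S ⋈[b=c] R) → 1
  (σ[a>4](T) ⋈[d=c] (S ⋈[b=c] R)) → 1
  σ[a=7]((σ[a>4](T) ⋈[d=c] (S ⋈[b=c] R))) → 1

|E| = 1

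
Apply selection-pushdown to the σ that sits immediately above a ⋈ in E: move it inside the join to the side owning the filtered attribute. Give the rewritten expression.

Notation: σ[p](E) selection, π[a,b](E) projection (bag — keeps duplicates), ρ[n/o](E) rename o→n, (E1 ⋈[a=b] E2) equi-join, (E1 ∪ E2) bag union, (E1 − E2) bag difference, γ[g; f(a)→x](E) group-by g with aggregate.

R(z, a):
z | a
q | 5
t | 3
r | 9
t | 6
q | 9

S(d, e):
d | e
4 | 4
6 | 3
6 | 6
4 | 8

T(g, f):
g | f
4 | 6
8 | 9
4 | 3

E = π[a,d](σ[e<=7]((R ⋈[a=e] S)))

σ filters on e, owned by the right side.
E' = π[a,d]((R ⋈[a=e] σ[e<=7](S)))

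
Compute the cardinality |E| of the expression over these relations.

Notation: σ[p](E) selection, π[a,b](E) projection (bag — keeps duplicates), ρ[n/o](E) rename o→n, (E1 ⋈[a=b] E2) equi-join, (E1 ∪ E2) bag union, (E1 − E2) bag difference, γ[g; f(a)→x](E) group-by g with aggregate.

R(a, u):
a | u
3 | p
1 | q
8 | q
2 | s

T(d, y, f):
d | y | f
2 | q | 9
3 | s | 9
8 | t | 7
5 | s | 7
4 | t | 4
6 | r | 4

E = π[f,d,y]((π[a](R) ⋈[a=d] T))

Row counts bottom-up:
  R → 4
  π[a](R) → 4
  T → 6
  (π[a](R) ⋈[a=d] T) → 3
  π[f,d,y]((π[a](R) ⋈[a=d] T)) → 3

|E| = 3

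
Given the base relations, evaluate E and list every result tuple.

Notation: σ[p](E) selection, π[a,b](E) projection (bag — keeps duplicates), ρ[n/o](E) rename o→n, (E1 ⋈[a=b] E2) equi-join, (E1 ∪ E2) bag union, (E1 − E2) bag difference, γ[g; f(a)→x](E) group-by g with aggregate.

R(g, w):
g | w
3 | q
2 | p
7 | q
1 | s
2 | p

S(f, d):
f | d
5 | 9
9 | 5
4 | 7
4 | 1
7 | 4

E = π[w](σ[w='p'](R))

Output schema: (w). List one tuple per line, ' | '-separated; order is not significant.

Stepwise |·|:
  R → 5
  σ[w='p'](R) → 2
  π[w](σ[w='p'](R)) → 2

== RESULT ==
w
p
p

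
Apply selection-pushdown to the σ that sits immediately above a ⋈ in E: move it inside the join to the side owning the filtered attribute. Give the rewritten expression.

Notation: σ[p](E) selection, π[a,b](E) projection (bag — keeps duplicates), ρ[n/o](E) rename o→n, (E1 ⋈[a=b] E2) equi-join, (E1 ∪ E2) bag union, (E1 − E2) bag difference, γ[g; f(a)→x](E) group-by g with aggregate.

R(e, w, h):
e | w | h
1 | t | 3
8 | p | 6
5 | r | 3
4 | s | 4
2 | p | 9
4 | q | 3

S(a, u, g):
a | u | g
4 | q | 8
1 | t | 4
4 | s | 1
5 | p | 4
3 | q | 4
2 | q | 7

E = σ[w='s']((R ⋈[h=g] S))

σ filters on w, owned by the left side.
E' = (σ[w='s'](R) ⋈[h=g] S)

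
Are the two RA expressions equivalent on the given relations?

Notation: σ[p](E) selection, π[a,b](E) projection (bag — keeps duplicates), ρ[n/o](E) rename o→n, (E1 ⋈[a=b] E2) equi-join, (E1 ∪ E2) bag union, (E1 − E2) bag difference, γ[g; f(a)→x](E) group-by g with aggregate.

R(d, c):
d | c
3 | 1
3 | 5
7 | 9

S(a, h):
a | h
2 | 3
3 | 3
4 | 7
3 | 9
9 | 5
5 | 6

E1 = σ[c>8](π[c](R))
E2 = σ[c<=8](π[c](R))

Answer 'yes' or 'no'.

E1 row counts bottom-up:
  R → 3
  π[c](R) → 3
  σ[c>8](π[c](R)) → 1
E2 row counts bottom-up:
  R → 3
  π[c](R) → 3
  σ[c<=8](π[c](R)) → 2

E1 result:
c
9
E2 result:
c
1
5
Witness: (1,) appears 0× in E1 but 1× in E2.

no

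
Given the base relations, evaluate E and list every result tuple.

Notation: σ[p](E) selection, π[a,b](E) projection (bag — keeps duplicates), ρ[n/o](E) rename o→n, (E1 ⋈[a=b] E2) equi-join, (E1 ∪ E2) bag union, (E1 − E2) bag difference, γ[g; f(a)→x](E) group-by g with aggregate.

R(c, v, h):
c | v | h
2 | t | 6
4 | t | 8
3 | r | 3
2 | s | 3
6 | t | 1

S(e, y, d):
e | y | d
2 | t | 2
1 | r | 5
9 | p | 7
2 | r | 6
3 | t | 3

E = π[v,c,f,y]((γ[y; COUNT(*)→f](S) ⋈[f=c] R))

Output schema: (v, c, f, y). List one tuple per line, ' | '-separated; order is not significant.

Stepwise |·|:
  S → 5
  γ[y; COUNT(*)→f](S) → 3
  R → 5
  (γ[y; COUNT(*)→f](S) ⋈[f=c] R) → 4
  π[v,c,f,y]((γ[y; COUNT(*)→f](S) ⋈[f=c] R)) → 4

== RESULT ==
v | c | f | y
s | 2 | 2 | r
s | 2 | 2 | t
t | 2 | 2 | r
t | 2 | 2 | t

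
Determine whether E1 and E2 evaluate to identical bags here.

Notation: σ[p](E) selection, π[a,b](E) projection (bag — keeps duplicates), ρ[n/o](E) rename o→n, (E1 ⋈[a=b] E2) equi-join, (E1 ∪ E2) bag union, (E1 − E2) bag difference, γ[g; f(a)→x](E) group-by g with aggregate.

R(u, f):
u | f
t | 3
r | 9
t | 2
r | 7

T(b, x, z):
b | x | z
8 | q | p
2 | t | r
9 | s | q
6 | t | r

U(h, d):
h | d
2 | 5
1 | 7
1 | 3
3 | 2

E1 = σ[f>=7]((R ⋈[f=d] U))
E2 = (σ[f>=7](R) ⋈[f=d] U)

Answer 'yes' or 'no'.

E1 per-node cardinality:
  R → 4
  U → 4
  (R ⋈[f=d] U) → 3
  σ[f>=7]((R ⋈[f=d] U)) → 1
E2 per-node cardinality:
  R → 4
  σ[f>=7](R) → 2
  U → 4
  (σ[f>=7](R) ⋈[f=d] U) → 1

E1 and E2 produce the same multiset:
u | f | h | d
r | 7 | 1 | 7

yes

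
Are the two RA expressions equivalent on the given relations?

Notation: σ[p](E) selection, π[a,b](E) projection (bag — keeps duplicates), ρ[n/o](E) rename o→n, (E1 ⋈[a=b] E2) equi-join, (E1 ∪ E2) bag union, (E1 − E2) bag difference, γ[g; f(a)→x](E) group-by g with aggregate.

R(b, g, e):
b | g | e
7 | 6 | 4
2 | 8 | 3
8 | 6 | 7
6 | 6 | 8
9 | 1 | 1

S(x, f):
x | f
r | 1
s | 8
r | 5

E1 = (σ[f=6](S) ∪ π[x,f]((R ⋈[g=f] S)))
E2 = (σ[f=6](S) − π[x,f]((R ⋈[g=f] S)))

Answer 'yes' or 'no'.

E1 subexpression sizes:
  S → 3
  σ[f=6](S) → 0
  R → 5
  S → 3
  (R ⋈[g=f] S) → 2
  π[x,f]((R ⋈[g=f] S)) → 2
  (σ[f=6](S) ∪ π[x,f]((R ⋈[g=f] S))) → 2
E2 subexpression sizes:
  S → 3
  σ[f=6](S) → 0
  R → 5
  S → 3
  (R ⋈[g=f] S) → 2
  π[x,f]((R ⋈[g=f] S)) → 2
  (σ[f=6](S) − π[x,f]((R ⋈[g=f] S))) → 0

E1 result:
x | f
r | 1
s | 8
E2 result:
x | f
(0 rows)
Witness: ('r', 1) appears 1× in E1 but 0× in E2.

no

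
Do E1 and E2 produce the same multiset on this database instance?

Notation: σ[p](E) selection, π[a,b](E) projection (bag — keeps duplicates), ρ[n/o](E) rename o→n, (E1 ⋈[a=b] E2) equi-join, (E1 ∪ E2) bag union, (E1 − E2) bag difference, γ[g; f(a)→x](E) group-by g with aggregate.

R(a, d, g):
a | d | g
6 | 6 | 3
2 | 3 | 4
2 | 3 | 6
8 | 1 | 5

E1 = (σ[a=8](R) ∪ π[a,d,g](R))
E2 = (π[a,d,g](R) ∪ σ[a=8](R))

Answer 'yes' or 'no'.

E1 subexpression sizes:
  R → 4
  σ[a=8](R) → 1
  R → 4
  π[a,d,g](R) → 4
  (σ[a=8](R) ∪ π[a,d,g](R)) → 5
E2 subexpression sizes:
  R → 4
  π[a,d,g](R) → 4
  R → 4
  σ[a=8](R) → 1
  (π[a,d,g](R) ∪ σ[a=8](R)) → 5

E1 and E2 produce the same multiset:
a | d | g
2 | 3 | 4
2 | 3 | 6
6 | 6 | 3
8 | 1 | 5
8 | 1 | 5

yes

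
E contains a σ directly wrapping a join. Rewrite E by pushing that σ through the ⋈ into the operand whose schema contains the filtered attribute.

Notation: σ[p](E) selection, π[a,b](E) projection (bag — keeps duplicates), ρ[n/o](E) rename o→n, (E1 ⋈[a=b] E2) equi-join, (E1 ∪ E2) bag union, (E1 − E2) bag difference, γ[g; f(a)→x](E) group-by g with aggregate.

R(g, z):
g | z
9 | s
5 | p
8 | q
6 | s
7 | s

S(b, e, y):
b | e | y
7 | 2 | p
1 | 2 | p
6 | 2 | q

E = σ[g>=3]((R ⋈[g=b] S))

σ filters on g, owned by the left side.
E' = (σ[g>=3](R) ⋈[g=b] S)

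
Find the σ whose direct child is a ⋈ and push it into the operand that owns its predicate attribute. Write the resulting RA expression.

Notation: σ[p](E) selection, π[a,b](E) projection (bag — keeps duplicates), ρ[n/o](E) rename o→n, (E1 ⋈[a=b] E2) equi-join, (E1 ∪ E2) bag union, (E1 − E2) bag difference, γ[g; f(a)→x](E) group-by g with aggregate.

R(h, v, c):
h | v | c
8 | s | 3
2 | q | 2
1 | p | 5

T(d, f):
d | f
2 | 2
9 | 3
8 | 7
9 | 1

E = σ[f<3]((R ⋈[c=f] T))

σ filters on f, owned by the right side.
E' = (R ⋈[c=f] σ[f<3](T))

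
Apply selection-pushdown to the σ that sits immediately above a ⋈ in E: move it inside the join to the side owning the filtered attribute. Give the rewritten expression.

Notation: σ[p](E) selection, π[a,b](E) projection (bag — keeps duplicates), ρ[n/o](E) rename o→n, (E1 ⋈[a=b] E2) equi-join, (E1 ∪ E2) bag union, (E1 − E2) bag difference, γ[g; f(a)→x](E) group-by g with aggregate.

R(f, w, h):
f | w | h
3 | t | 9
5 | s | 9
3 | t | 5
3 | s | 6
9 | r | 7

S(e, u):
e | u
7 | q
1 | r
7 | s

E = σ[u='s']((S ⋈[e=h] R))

σ filters on u, owned by the left side.
E' = (σ[u='s'](S) ⋈[e=h] R)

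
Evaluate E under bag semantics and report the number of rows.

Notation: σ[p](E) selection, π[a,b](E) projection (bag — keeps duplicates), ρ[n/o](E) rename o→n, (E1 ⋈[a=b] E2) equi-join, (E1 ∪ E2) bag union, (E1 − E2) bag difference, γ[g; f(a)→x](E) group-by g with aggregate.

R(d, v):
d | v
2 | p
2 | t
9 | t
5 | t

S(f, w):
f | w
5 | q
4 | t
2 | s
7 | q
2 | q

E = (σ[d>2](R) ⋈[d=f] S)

Row counts bottom-up:
  R → 4
  σ[d>2](R) → 2
  S → 5
  (σ[d>2](R) ⋈[d=f] S) → 1

|E| = 1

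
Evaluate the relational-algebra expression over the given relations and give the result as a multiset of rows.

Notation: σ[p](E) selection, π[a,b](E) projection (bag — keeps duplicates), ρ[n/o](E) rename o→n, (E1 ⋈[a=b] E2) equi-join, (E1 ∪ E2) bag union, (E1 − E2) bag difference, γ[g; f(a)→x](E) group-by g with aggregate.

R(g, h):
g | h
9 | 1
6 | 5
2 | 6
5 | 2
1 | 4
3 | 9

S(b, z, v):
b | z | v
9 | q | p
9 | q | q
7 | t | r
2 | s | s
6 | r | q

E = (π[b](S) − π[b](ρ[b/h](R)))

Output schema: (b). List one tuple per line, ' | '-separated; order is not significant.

Stepwise |·|:
  S → 5
  π[b](S) → 5
  R → 6
  ρ[b/h](R) → 6
  π[b](ρ[b/h](R)) → 6
  (π[b](S) − π[b](ρ[b/h](R))) → 2

== RESULT ==
b
7
9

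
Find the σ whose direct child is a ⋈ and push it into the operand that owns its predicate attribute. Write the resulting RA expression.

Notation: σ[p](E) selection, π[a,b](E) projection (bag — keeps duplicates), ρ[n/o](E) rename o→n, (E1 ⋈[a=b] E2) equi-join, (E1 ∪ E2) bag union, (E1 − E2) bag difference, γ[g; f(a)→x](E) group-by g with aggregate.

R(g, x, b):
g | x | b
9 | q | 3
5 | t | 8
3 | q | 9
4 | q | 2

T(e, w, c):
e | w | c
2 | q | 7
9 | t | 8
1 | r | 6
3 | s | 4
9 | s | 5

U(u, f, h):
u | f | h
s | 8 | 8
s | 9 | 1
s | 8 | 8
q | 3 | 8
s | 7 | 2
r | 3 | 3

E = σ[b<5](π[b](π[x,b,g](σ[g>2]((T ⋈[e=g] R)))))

σ filters on g, owned by the right side.
E' = σ[b<5](π[b](π[x,b,g]((T ⋈[e=g] σ[g>2](R)))))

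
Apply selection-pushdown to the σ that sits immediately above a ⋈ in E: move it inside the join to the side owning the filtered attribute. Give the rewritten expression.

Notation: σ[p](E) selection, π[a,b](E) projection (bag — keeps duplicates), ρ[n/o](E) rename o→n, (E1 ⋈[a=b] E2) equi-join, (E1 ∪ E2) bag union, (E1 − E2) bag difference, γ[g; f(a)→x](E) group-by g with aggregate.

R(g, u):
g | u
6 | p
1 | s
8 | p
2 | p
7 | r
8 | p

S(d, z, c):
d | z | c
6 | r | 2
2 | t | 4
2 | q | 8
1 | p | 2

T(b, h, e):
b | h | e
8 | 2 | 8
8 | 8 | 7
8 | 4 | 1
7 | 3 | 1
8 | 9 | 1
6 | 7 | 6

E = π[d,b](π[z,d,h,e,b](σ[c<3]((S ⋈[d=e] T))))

σ filters on c, owned by the left side.
E' = π[d,b](π[z,d,h,e,b]((σ[c<3](S) ⋈[d=e] T)))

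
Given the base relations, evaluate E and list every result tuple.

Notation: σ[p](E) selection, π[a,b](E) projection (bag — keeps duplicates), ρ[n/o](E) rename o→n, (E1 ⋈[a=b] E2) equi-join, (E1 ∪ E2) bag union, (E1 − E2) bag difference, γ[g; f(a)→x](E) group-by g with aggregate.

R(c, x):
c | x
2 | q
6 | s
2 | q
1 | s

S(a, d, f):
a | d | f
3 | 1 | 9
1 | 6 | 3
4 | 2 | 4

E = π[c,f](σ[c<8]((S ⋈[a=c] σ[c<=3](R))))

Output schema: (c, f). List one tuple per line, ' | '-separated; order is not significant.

Row counts bottom-up:
  S → 3
  R → 4
  σ[c<=3](R) → 3
  (S ⋈[a=c] σ[c<=3](R)) → 1
  σ[c<8]((S ⋈[a=c] σ[c<=3](R))) → 1
  π[c,f](σ[c<8]((S ⋈[a=c] σ[c<=3](R)))) → 1

== RESULT ==
c | f
1 | 3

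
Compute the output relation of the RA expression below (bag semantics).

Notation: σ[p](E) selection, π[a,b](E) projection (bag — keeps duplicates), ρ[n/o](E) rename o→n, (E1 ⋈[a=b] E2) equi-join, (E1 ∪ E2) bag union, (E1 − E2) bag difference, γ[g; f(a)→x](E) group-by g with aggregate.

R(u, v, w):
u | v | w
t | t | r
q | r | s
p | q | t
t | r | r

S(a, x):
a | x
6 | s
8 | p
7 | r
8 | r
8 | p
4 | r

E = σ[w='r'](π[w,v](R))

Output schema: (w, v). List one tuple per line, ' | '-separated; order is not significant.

Subexpression sizes:
  R → 4
  π[w,v](R) → 4
  σ[w='r'](π[w,v](R)) → 2

== RESULT ==
w | v
r | r
r | t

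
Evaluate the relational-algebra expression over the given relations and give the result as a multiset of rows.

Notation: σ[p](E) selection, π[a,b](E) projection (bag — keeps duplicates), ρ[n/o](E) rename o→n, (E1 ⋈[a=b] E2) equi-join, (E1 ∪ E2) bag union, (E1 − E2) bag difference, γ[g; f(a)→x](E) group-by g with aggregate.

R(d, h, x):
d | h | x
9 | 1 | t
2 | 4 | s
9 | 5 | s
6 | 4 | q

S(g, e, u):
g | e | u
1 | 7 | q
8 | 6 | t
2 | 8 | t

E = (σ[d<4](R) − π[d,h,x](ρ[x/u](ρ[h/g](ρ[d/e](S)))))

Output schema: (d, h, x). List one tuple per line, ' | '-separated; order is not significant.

Subexpression sizes:
  R → 4
  σ[d<4](R) → 1
  S → 3
  ρ[d/e](S) → 3
  ρ[h/g](ρ[d/e](S)) → 3
  ρ[x/u](ρ[h/g](ρ[d/e](S))) → 3
  π[d,h,x](ρ[x/u](ρ[h/g](ρ[d/e](S)))) → 3
  (σ[d<4](R) − π[d,h,x](ρ[x/u](ρ[h/g](ρ[d/e](S))))) → 1

== RESULT ==
d | h | x
2 | 4 | s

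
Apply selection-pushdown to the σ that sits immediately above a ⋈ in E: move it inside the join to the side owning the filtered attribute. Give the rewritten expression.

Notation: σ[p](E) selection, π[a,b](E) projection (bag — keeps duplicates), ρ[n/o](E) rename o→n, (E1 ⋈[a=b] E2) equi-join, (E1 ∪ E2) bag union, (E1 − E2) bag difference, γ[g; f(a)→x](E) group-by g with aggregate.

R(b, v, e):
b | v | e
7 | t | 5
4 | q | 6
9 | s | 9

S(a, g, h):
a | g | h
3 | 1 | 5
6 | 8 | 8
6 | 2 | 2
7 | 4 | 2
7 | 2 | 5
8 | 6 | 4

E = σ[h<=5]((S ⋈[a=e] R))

σ filters on h, owned by the left side.
E' = (σ[h<=5](S) ⋈[a=e] R)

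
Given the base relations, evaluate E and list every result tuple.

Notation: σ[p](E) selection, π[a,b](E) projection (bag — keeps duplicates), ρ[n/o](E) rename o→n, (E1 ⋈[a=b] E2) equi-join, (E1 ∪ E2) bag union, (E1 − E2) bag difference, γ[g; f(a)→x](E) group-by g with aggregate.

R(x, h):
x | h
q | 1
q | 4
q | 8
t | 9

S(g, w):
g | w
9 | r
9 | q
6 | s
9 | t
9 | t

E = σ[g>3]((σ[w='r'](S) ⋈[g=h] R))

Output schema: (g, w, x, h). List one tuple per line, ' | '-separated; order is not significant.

Subexpression sizes:
  S → 5
  σ[w='r'](S) → 1
  R → 4
  (σ[w='r'](S) ⋈[g=h] R) → 1
  σ[g>3]((σ[w='r'](S) ⋈[g=h] R)) → 1

== RESULT ==
g | w | x | h
9 | r | t | 9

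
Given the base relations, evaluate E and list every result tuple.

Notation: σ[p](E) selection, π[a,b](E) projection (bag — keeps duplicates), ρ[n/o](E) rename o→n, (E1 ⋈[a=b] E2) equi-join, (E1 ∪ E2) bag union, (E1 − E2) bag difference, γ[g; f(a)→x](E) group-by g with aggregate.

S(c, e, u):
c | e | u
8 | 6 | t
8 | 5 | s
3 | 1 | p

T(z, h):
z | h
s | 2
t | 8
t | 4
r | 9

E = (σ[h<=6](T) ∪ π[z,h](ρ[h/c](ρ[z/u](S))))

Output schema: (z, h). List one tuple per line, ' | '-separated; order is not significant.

Subexpression sizes:
  T → 4
  σ[h<=6](T) → 2
  S → 3
  ρ[z/u](S) → 3
  ρ[h/c](ρ[z/u](S)) → 3
  π[z,h](ρ[h/c](ρ[z/u](S))) → 3
  (σ[h<=6](T) ∪ π[z,h](ρ[h/c](ρ[z/u](S)))) → 5

== RESULT ==
z | h
p | 3
s | 2
s | 8
t | 4
t | 8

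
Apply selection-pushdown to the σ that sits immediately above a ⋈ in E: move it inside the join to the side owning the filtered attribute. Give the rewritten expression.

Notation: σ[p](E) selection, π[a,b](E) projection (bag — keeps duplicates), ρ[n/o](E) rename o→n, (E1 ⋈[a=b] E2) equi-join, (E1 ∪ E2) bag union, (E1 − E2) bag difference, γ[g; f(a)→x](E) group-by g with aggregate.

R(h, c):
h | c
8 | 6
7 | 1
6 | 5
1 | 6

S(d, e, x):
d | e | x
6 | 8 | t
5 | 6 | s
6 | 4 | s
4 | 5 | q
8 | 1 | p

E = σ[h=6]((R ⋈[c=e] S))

σ filters on h, owned by the left side.
E' = (σ[h=6](R) ⋈[c=e] S)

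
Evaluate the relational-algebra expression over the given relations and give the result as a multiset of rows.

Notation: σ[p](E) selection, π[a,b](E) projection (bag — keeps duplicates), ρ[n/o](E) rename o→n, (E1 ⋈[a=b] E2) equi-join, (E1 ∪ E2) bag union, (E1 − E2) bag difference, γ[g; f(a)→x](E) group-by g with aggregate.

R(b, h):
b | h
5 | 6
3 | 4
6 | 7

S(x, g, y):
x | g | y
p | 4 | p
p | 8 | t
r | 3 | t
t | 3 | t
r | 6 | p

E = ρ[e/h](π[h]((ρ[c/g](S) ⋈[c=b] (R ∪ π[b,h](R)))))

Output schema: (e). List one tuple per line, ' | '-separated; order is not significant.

Row counts bottom-up:
  S → 5
  ρ[c/g](S) → 5
  R → 3
  R → 3
  π[b,h](R) → 3
  (R ∪ π[b,h](R)) → 6
  (ρ[c/g](S) ⋈[c=b] (R ∪ π[b,h](R))) → 6
  π[h]((ρ[c/g](S) ⋈[c=b] (R ∪ π[b,h](R)))) → 6
  ρ[e/h](π[h]((ρ[c/g](S) ⋈[c=b] (R ∪ π[b,h](R))))) → 6

== RESULT ==
e
4
4
4
4
7
7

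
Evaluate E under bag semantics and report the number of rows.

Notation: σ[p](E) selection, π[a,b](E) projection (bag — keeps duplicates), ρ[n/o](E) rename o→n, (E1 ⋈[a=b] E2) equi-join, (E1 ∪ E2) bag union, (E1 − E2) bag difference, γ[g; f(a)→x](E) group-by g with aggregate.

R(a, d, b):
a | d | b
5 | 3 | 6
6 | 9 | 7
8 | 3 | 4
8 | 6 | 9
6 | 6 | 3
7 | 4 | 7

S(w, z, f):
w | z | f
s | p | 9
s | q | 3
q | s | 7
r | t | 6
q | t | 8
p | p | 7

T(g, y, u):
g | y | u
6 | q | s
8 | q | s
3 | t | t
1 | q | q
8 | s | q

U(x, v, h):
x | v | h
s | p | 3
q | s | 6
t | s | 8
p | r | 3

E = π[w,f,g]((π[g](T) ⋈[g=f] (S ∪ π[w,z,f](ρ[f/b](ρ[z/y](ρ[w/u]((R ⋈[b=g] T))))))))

Subexpression sizes:
  T → 5
  π[g](T) → 5
  S → 6
  R → 6
  T → 5
  (R ⋈[b=g] T) → 2
  ρ[w/u]((R ⋈[b=g] T)) → 2
  ρ[z/y](ρ[w/u]((R ⋈[b=g] T))) → 2
  ρ[f/b](ρ[z/y](ρ[w/u]((R ⋈[b=g] T)))) → 2
  π[w,z,f](ρ[f/b](ρ[z/y](ρ[w/u]((R ⋈[b=g] T))))) → 2
  (S ∪ π[w,z,f](ρ[f/b](ρ[z/y](ρ[w/u]((R ⋈[b=g] T)))))) → 8
  (π[g](T) ⋈[g=f] (S ∪ π[w,z,f](ρ[f/b](ρ[z/y](ρ[w/u]((R ⋈[b=g] T))))))) → 6
  π[w,f,g]((π[g](T) ⋈[g=f] (S ∪ π[w,z,f](ρ[f/b](ρ[z/y](ρ[w/u]((R ⋈[b=g] T)))))))) → 6

|E| = 6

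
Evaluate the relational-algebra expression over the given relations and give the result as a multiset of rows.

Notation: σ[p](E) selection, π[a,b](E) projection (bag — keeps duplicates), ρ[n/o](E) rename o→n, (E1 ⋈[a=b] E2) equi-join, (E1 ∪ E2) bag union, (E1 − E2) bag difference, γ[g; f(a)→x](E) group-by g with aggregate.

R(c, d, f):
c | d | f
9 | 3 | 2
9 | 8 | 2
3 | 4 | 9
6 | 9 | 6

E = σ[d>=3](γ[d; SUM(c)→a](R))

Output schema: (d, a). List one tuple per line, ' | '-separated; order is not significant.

Per-node cardinality:
  R → 4
  γ[d; SUM(c)→a](R) → 4
  σ[d>=3](γ[d; SUM(c)→a](R)) → 4

== RESULT ==
d | a
3 | 9
4 | 3
8 | 9
9 | 6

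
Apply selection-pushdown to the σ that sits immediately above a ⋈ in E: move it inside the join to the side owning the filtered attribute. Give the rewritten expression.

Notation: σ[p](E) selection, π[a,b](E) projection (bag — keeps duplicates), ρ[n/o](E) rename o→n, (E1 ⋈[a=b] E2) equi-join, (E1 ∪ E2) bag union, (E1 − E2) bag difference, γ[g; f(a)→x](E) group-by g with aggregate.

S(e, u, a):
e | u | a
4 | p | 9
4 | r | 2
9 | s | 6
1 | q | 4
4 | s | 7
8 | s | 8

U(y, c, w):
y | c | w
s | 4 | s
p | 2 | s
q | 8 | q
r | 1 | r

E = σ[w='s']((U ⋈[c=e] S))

σ filters on w, owned by the left side.
E' = (σ[w='s'](U) ⋈[c=e] S)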